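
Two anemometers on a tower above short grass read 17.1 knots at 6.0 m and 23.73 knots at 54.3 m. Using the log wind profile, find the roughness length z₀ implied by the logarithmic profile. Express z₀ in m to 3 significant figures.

Log law: V(z) ∝ ln(z/z₀). With r = V₁/V₂ = 17.1/23.73 = 0.72061,
r · ln(z₂/z₀) = ln(z₁/z₀) ⇒ ln z₀ = (ln z₁ − r·ln z₂)/(1 − r)
ln z₀ = (1.79176 − 0.72061×3.99452) / 0.27939 = -3.8896
z₀ = exp(-3.8896) = 0.02045 m

z₀ ≈ 0.0205 m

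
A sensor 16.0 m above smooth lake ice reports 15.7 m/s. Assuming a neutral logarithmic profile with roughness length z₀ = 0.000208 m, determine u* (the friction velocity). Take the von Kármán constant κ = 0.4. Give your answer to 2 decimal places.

u* ≈ 0.56 m/s

Log law: V(z) = (u*/κ) · ln(z/z₀) ⇒ u* = κ · V / ln(z/z₀)
u* = 0.4 × 15.7 / ln(16.0/0.000208) = 0.4 × 15.7 / 11.2506
   = 6.2800 / 11.2506 = 0.5582 m/s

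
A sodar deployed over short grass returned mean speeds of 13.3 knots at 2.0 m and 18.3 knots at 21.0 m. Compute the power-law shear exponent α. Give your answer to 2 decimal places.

Power law: V₂/V₁ = (z₂/z₁)^α ⇒ α = ln(V₂/V₁) / ln(z₂/z₁)
α = ln(18.3/13.3) / ln(21.0/2.0) = ln(1.3759) / ln(10.5000)
  = 0.31914 / 2.35138 = 0.13572

α ≈ 0.14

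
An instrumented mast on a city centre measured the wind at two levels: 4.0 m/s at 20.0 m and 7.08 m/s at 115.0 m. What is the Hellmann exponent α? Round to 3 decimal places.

α ≈ 0.326

Power law: V₂/V₁ = (z₂/z₁)^α ⇒ α = ln(V₂/V₁) / ln(z₂/z₁)
α = ln(7.08/4.0) / ln(115.0/20.0) = ln(1.7700) / ln(5.7500)
  = 0.57098 / 1.74920 = 0.32642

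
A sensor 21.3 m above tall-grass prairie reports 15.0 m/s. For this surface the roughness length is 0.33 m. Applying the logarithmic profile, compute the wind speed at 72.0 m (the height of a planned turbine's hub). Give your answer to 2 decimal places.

19.38 m/s

Log law: V(z) ∝ ln(z/z₀), so V₂/V₁ = ln(z₂/z₀) / ln(z₁/z₀).
ln(72.0/0.33) = 5.3853, ln(21.3/0.33) = 4.1674
V₂ = 15.0 × 5.3853/4.1674 = 15.0 × 1.2923 = 19.3839 m/s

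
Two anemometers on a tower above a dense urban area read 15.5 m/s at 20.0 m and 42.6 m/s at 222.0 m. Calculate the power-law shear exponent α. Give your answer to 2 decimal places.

α ≈ 0.42

Power law: V₂/V₁ = (z₂/z₁)^α ⇒ α = ln(V₂/V₁) / ln(z₂/z₁)
α = ln(42.6/15.5) / ln(222.0/20.0) = ln(2.7484) / ln(11.1000)
  = 1.01101 / 2.40695 = 0.42004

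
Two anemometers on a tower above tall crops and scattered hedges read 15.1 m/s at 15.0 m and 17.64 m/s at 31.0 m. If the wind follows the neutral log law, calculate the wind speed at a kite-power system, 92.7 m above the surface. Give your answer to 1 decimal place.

Log law: V ∝ ln(z/z₀). From the pair, with r = V₁/V₂ = 0.85601,
ln z₀ = (ln z₁ − r·ln z₂)/(1 − r) = (2.7081 − 0.85601×3.4340)/0.14399 = -1.6076 → z₀ = 0.2004 m
V₃ = V₁ · ln(z₃/z₀)/ln(z₁/z₀) = 15.1 × 6.1369/4.3156 = 21.4727 m/s

21.5 m/s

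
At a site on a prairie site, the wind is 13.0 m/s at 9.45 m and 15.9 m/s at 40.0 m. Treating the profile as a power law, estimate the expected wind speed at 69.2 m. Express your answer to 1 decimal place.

17.2 m/s

First find α: α = ln(V₂/V₁)/ln(z₂/z₁) = ln(15.9/13.0)/ln(40.0/9.45) = 0.20137/1.44286 = 0.1396
Extrapolate from 40.0 m to 69.2 m: V₃ = 15.9 × (69.2/40.0)^0.1396 = 15.9 × 1.0795 = 17.1640 m/s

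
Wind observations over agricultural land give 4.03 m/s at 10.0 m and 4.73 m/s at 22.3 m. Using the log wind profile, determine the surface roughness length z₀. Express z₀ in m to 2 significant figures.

Log law: V(z) ∝ ln(z/z₀). With r = V₁/V₂ = 4.03/4.73 = 0.85201,
r · ln(z₂/z₀) = ln(z₁/z₀) ⇒ ln z₀ = (ln z₁ − r·ln z₂)/(1 − r)
ln z₀ = (2.30259 − 0.85201×3.10459) / 0.14799 = -2.3147
z₀ = exp(-2.3147) = 0.09880 m

z₀ ≈ 0.099 m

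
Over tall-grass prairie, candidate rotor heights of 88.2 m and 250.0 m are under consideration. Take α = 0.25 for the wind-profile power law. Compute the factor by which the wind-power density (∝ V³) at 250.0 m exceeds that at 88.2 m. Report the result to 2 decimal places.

2.18

Speed ratio: V_B/V_A = (z_B/z_A)^α = (250.0/88.2)^0.25 = (2.8345)^0.25 = 1.29753
Power-density ratio: P_B/P_A = (V_B/V_A)³ = (1.29753)³ = 2.18451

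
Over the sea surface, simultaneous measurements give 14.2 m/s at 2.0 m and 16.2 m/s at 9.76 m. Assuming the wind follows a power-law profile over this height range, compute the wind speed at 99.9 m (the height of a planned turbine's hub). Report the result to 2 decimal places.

19.66 m/s

First find α: α = ln(V₂/V₁)/ln(z₂/z₁) = ln(16.2/14.2)/ln(9.76/2.0) = 0.13177/1.58515 = 0.0831
Extrapolate from 9.76 m to 99.9 m: V₃ = 16.2 × (99.9/9.76)^0.0831 = 16.2 × 1.2133 = 19.6555 m/s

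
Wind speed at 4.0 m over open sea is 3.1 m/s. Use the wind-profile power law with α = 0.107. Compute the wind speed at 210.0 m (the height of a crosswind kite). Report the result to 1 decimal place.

4.7 m/s

Power-law profile: V₂ = V₁ · (z₂/z₁)^α
V₂ = 3.1 × (210.0/4.0)^0.107 = 3.1 × (52.5000)^0.107
    = 3.1 × 1.5278 = 4.7361 m/s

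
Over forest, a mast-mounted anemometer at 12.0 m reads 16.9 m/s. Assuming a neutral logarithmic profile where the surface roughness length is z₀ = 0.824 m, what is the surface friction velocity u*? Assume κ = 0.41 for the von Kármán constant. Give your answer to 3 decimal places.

Log law: V(z) = (u*/κ) · ln(z/z₀) ⇒ u* = κ · V / ln(z/z₀)
u* = 0.41 × 16.9 / ln(12.0/0.824) = 0.41 × 16.9 / 2.6785
   = 6.9290 / 2.6785 = 2.5869 m/s

u* ≈ 2.587 m/s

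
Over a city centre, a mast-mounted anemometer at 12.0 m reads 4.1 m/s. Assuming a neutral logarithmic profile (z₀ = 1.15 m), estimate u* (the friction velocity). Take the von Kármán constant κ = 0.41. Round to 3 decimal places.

Log law: V(z) = (u*/κ) · ln(z/z₀) ⇒ u* = κ · V / ln(z/z₀)
u* = 0.41 × 4.1 / ln(12.0/1.15) = 0.41 × 4.1 / 2.3451
   = 1.6810 / 2.3451 = 0.7168 m/s

u* ≈ 0.717 m/s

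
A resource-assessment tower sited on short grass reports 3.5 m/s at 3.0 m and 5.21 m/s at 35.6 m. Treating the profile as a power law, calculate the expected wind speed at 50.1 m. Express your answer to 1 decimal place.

First find α: α = ln(V₂/V₁)/ln(z₂/z₁) = ln(5.21/3.5)/ln(35.6/3.0) = 0.39782/2.47373 = 0.1608
Extrapolate from 35.6 m to 50.1 m: V₃ = 5.21 × (50.1/35.6)^0.1608 = 5.21 × 1.0565 = 5.5043 m/s

5.5 m/s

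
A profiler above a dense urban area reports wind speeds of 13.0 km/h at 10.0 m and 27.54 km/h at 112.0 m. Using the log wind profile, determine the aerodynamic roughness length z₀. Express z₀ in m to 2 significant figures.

z₀ ≈ 1.2 m

Log law: V(z) ∝ ln(z/z₀). With r = V₁/V₂ = 13.0/27.54 = 0.47204,
r · ln(z₂/z₀) = ln(z₁/z₀) ⇒ ln z₀ = (ln z₁ − r·ln z₂)/(1 − r)
ln z₀ = (2.30259 − 0.47204×4.71850) / 0.52796 = 0.1426
z₀ = exp(0.1426) = 1.153 m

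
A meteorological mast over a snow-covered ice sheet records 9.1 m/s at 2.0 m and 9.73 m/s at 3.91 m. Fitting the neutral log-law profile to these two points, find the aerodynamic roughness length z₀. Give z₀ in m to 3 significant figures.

Log law: V(z) ∝ ln(z/z₀). With r = V₁/V₂ = 9.1/9.73 = 0.93525,
r · ln(z₂/z₀) = ln(z₁/z₀) ⇒ ln z₀ = (ln z₁ − r·ln z₂)/(1 − r)
ln z₀ = (0.69315 − 0.93525×1.36354) / 0.06475 = -8.9903
z₀ = exp(-8.9903) = 0.0001246 m

z₀ ≈ 0.000125 m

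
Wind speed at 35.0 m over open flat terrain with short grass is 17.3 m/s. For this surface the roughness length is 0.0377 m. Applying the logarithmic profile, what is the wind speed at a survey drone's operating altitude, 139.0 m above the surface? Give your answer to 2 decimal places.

20.79 m/s

Log law: V(z) ∝ ln(z/z₀), so V₂/V₁ = ln(z₂/z₀) / ln(z₁/z₀).
ln(139.0/0.0377) = 8.2126, ln(35.0/0.0377) = 6.8334
V₂ = 17.3 × 8.2126/6.8334 = 17.3 × 1.2018 = 20.7915 m/s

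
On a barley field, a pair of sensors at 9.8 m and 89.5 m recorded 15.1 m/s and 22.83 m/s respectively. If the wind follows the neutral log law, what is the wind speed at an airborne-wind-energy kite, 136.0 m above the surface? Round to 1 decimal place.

Log law: V ∝ ln(z/z₀). From the pair, with r = V₁/V₂ = 0.66141,
ln z₀ = (ln z₁ − r·ln z₂)/(1 − r) = (2.2824 − 0.66141×4.4942)/0.33859 = -2.0383 → z₀ = 0.1302 m
V₃ = V₁ · ln(z₃/z₀)/ln(z₁/z₀) = 15.1 × 6.9510/4.3207 = 24.2923 m/s

24.3 m/s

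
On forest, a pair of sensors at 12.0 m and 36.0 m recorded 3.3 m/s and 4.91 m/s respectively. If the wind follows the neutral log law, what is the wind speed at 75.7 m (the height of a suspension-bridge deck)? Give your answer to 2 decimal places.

Log law: V ∝ ln(z/z₀). From the pair, with r = V₁/V₂ = 0.67210,
ln z₀ = (ln z₁ − r·ln z₂)/(1 − r) = (2.4849 − 0.67210×3.5835)/0.32790 = 0.2331 → z₀ = 1.262 m
V₃ = V₁ · ln(z₃/z₀)/ln(z₁/z₀) = 3.3 × 4.0937/2.2518 = 5.9992 m/s

6.00 m/s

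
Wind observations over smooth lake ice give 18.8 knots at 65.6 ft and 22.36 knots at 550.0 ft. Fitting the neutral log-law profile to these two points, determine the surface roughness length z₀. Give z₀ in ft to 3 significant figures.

Log law: V(z) ∝ ln(z/z₀). With r = V₁/V₂ = 18.8/22.36 = 0.84079,
r · ln(z₂/z₀) = ln(z₁/z₀) ⇒ ln z₀ = (ln z₁ − r·ln z₂)/(1 − r)
ln z₀ = (4.18358 − 0.84079×6.30992) / 0.15921 = -7.0454
z₀ = exp(-7.0454) = 0.0008714 ft

z₀ ≈ 0.000871 ft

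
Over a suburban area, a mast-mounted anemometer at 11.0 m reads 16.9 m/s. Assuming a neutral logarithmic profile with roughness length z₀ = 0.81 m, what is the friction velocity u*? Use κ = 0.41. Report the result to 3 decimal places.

u* ≈ 2.656 m/s

Log law: V(z) = (u*/κ) · ln(z/z₀) ⇒ u* = κ · V / ln(z/z₀)
u* = 0.41 × 16.9 / ln(11.0/0.81) = 0.41 × 16.9 / 2.6086
   = 6.9290 / 2.6086 = 2.6562 m/s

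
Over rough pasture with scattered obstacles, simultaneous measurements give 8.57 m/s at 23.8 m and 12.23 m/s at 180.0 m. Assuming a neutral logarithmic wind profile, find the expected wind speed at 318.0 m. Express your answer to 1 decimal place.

13.3 m/s

Log law: V ∝ ln(z/z₀). From the pair, with r = V₁/V₂ = 0.70074,
ln z₀ = (ln z₁ − r·ln z₂)/(1 − r) = (3.1697 − 0.70074×5.1930)/0.29926 = -1.5679 → z₀ = 0.2085 m
V₃ = V₁ · ln(z₃/z₀)/ln(z₁/z₀) = 8.57 × 7.3299/4.7376 = 13.2595 m/s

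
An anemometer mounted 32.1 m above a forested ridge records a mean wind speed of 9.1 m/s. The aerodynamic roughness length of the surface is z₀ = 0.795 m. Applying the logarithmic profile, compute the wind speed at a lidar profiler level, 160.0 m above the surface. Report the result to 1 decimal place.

Log law: V(z) ∝ ln(z/z₀), so V₂/V₁ = ln(z₂/z₀) / ln(z₁/z₀).
ln(160.0/0.795) = 5.3046, ln(32.1/0.795) = 3.6983
V₂ = 9.1 × 5.3046/3.6983 = 9.1 × 1.4343 = 13.0525 m/s

13.1 m/s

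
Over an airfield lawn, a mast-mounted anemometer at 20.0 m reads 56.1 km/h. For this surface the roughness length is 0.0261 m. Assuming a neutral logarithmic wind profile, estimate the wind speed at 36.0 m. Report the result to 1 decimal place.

Log law: V(z) ∝ ln(z/z₀), so V₂/V₁ = ln(z₂/z₀) / ln(z₁/z₀).
ln(36.0/0.0261) = 7.2293, ln(20.0/0.0261) = 6.6416
V₂ = 56.1 × 7.2293/6.6416 = 56.1 × 1.0885 = 61.0649 km/h

61.1 km/h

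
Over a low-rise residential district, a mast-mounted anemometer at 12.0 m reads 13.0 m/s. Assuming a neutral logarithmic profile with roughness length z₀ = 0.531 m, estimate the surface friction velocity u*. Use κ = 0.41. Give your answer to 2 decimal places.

Log law: V(z) = (u*/κ) · ln(z/z₀) ⇒ u* = κ · V / ln(z/z₀)
u* = 0.41 × 13.0 / ln(12.0/0.531) = 0.41 × 13.0 / 3.1179
   = 5.3300 / 3.1179 = 1.7095 m/s

u* ≈ 1.71 m/s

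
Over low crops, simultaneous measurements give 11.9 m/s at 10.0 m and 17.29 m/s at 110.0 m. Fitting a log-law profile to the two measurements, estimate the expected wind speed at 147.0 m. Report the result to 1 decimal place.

17.9 m/s

Log law: V ∝ ln(z/z₀). From the pair, with r = V₁/V₂ = 0.68826,
ln z₀ = (ln z₁ − r·ln z₂)/(1 − r) = (2.3026 − 0.68826×4.7005)/0.31174 = -2.9915 → z₀ = 0.05021 m
V₃ = V₁ · ln(z₃/z₀)/ln(z₁/z₀) = 11.9 × 7.9819/5.2941 = 17.9418 m/s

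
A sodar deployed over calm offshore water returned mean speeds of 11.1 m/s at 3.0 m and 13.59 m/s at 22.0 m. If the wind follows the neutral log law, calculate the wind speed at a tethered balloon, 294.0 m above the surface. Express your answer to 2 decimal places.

16.83 m/s

Log law: V ∝ ln(z/z₀). From the pair, with r = V₁/V₂ = 0.81678,
ln z₀ = (ln z₁ − r·ln z₂)/(1 − r) = (1.0986 − 0.81678×3.0910)/0.18322 = -7.7833 → z₀ = 0.0004166 m
V₃ = V₁ · ln(z₃/z₀)/ln(z₁/z₀) = 11.1 × 13.4669/8.8819 = 16.8300 m/s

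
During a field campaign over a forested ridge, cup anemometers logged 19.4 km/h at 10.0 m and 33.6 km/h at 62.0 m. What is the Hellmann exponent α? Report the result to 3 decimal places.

Power law: V₂/V₁ = (z₂/z₁)^α ⇒ α = ln(V₂/V₁) / ln(z₂/z₁)
α = ln(33.6/19.4) / ln(62.0/10.0) = ln(1.7320) / ln(6.2000)
  = 0.54925 / 1.82455 = 0.30103

α ≈ 0.301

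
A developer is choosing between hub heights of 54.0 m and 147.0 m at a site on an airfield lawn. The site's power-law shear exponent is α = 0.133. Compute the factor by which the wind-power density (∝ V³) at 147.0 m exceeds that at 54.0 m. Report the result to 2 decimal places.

1.49

Speed ratio: V_B/V_A = (z_B/z_A)^α = (147.0/54.0)^0.133 = (2.7222)^0.133 = 1.14247
Power-density ratio: P_B/P_A = (V_B/V_A)³ = (1.14247)³ = 1.49120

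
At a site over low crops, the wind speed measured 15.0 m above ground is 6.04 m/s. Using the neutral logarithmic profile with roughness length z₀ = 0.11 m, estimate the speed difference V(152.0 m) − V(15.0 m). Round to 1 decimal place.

Log law: V₂ = V₁ · ln(z₂/z₀)/ln(z₁/z₀) = 6.04 × 7.2312/4.9153 = 8.8857 m/s
ΔV = 8.8857 − 6.04 = 2.8457 m/s

2.8 m/s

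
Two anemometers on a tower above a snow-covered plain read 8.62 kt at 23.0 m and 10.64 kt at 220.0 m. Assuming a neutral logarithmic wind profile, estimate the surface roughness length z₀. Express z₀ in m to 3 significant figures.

Log law: V(z) ∝ ln(z/z₀). With r = V₁/V₂ = 8.62/10.64 = 0.81015,
r · ln(z₂/z₀) = ln(z₁/z₀) ⇒ ln z₀ = (ln z₁ − r·ln z₂)/(1 − r)
ln z₀ = (3.13549 − 0.81015×5.39363) / 0.18985 = -6.5007
z₀ = exp(-6.5007) = 0.001502 m

z₀ ≈ 0.00150 m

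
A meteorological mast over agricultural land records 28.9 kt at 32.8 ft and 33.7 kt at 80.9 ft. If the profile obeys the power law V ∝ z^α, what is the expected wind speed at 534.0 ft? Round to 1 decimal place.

First find α: α = ln(V₂/V₁)/ln(z₂/z₁) = ln(33.7/28.9)/ln(80.9/32.8) = 0.15366/0.90279 = 0.1702
Extrapolate from 80.9 ft to 534.0 ft: V₃ = 33.7 × (534.0/80.9)^0.1702 = 33.7 × 1.3788 = 46.4651 kt

46.5 kt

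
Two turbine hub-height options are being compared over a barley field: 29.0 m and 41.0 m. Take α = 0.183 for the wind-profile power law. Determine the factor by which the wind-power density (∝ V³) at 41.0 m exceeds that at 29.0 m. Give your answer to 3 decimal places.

1.209

Speed ratio: V_B/V_A = (z_B/z_A)^α = (41.0/29.0)^0.183 = (1.4138)^0.183 = 1.06542
Power-density ratio: P_B/P_A = (V_B/V_A)³ = (1.06542)³ = 1.20938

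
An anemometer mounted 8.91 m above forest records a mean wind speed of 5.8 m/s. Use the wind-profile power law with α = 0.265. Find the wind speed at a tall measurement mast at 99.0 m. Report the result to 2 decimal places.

10.98 m/s

Power-law profile: V₂ = V₁ · (z₂/z₁)^α
V₂ = 5.8 × (99.0/8.91)^0.265 = 5.8 × (11.1111)^0.265
    = 5.8 × 1.8929 = 10.9788 m/s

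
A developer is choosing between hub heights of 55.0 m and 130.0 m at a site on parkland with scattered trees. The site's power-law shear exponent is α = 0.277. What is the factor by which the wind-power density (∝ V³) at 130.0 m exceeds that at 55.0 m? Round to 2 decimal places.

2.04

Speed ratio: V_B/V_A = (z_B/z_A)^α = (130.0/55.0)^0.277 = (2.3636)^0.277 = 1.26906
Power-density ratio: P_B/P_A = (V_B/V_A)³ = (1.26906)³ = 2.04383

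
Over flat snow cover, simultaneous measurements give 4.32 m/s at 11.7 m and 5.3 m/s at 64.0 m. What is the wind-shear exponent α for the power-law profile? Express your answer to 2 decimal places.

α ≈ 0.12

Power law: V₂/V₁ = (z₂/z₁)^α ⇒ α = ln(V₂/V₁) / ln(z₂/z₁)
α = ln(5.3/4.32) / ln(64.0/11.7) = ln(1.2269) / ln(5.4701)
  = 0.20445 / 1.69929 = 0.12032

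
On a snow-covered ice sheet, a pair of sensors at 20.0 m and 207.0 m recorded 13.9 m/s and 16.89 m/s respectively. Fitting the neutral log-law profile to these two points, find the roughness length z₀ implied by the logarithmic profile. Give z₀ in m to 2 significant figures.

z₀ ≈ 0.00038 m

Log law: V(z) ∝ ln(z/z₀). With r = V₁/V₂ = 13.9/16.89 = 0.82297,
r · ln(z₂/z₀) = ln(z₁/z₀) ⇒ ln z₀ = (ln z₁ − r·ln z₂)/(1 − r)
ln z₀ = (2.99573 − 0.82297×5.33272) / 0.17703 = -7.8685
z₀ = exp(-7.8685) = 0.0003826 m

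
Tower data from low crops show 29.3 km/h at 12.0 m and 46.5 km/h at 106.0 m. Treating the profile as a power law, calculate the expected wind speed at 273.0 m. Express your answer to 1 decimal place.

First find α: α = ln(V₂/V₁)/ln(z₂/z₁) = ln(46.5/29.3)/ln(106.0/12.0) = 0.46186/2.17853 = 0.2120
Extrapolate from 106.0 m to 273.0 m: V₃ = 46.5 × (273.0/106.0)^0.2120 = 46.5 × 1.2221 = 56.8274 km/h

56.8 km/h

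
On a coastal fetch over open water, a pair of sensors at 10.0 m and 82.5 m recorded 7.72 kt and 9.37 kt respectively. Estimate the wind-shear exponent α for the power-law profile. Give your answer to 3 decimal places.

Power law: V₂/V₁ = (z₂/z₁)^α ⇒ α = ln(V₂/V₁) / ln(z₂/z₁)
α = ln(9.37/7.72) / ln(82.5/10.0) = ln(1.2137) / ln(8.2500)
  = 0.19370 / 2.11021 = 0.09179

α ≈ 0.092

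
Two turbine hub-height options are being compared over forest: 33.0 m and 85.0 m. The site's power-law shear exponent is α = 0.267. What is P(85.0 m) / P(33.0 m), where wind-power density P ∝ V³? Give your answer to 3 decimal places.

2.134

Speed ratio: V_B/V_A = (z_B/z_A)^α = (85.0/33.0)^0.267 = (2.5758)^0.267 = 1.28739
Power-density ratio: P_B/P_A = (V_B/V_A)³ = (1.28739)³ = 2.13371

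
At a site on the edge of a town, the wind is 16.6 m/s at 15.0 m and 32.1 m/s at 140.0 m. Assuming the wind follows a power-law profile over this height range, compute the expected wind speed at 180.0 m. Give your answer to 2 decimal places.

First find α: α = ln(V₂/V₁)/ln(z₂/z₁) = ln(32.1/16.6)/ln(140.0/15.0) = 0.65945/2.23359 = 0.2952
Extrapolate from 140.0 m to 180.0 m: V₃ = 32.1 × (180.0/140.0)^0.2952 = 32.1 × 1.0770 = 34.5724 m/s

34.57 m/s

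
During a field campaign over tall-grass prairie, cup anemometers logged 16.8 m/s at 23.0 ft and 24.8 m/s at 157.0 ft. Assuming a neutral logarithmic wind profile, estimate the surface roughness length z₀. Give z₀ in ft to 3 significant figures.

Log law: V(z) ∝ ln(z/z₀). With r = V₁/V₂ = 16.8/24.8 = 0.67742,
r · ln(z₂/z₀) = ln(z₁/z₀) ⇒ ln z₀ = (ln z₁ − r·ln z₂)/(1 − r)
ln z₀ = (3.13549 − 0.67742×5.05625) / 0.32258 = -0.8981
z₀ = exp(-0.8981) = 0.4073 ft

z₀ ≈ 0.407 ft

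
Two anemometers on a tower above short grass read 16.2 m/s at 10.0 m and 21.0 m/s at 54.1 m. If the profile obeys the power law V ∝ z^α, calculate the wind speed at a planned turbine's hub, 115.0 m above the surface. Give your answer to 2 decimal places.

First find α: α = ln(V₂/V₁)/ln(z₂/z₁) = ln(21.0/16.2)/ln(54.1/10.0) = 0.25951/1.68825 = 0.1537
Extrapolate from 54.1 m to 115.0 m: V₃ = 21.0 × (115.0/54.1)^0.1537 = 21.0 × 1.1229 = 23.5810 m/s

23.58 m/s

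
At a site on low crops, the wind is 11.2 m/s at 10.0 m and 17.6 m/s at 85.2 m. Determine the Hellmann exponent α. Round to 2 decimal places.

Power law: V₂/V₁ = (z₂/z₁)^α ⇒ α = ln(V₂/V₁) / ln(z₂/z₁)
α = ln(17.6/11.2) / ln(85.2/10.0) = ln(1.5714) / ln(8.5200)
  = 0.45199 / 2.14242 = 0.21097

α ≈ 0.21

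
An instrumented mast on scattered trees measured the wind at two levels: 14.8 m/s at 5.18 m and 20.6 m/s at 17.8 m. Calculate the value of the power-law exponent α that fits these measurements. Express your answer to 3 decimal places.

α ≈ 0.268

Power law: V₂/V₁ = (z₂/z₁)^α ⇒ α = ln(V₂/V₁) / ln(z₂/z₁)
α = ln(20.6/14.8) / ln(17.8/5.18) = ln(1.3919) / ln(3.4363)
  = 0.33066 / 1.23439 = 0.26788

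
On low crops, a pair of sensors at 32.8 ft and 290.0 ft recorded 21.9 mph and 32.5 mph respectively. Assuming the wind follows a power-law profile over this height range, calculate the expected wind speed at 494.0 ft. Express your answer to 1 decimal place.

35.8 mph

First find α: α = ln(V₂/V₁)/ln(z₂/z₁) = ln(32.5/21.9)/ln(290.0/32.8) = 0.39475/2.17945 = 0.1811
Extrapolate from 290.0 ft to 494.0 ft: V₃ = 32.5 × (494.0/290.0)^0.1811 = 32.5 × 1.1013 = 35.7917 mph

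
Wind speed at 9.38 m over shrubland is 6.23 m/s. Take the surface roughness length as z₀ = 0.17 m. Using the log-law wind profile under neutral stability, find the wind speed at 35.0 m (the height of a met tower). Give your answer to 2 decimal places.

8.28 m/s

Log law: V(z) ∝ ln(z/z₀), so V₂/V₁ = ln(z₂/z₀) / ln(z₁/z₀).
ln(35.0/0.17) = 5.3273, ln(9.38/0.17) = 4.0105
V₂ = 6.23 × 5.3273/4.0105 = 6.23 × 1.3283 = 8.2755 m/s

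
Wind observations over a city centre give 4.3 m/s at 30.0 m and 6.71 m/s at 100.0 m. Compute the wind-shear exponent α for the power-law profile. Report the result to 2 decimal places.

Power law: V₂/V₁ = (z₂/z₁)^α ⇒ α = ln(V₂/V₁) / ln(z₂/z₁)
α = ln(6.71/4.3) / ln(100.0/30.0) = ln(1.5605) / ln(3.3333)
  = 0.44498 / 1.20397 = 0.36960

α ≈ 0.37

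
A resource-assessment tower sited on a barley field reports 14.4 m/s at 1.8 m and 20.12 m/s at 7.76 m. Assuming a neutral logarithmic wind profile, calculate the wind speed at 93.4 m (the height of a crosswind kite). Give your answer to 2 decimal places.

Log law: V ∝ ln(z/z₀). From the pair, with r = V₁/V₂ = 0.71571,
ln z₀ = (ln z₁ − r·ln z₂)/(1 − r) = (0.5878 − 0.71571×2.0490)/0.28429 = -3.0907 → z₀ = 0.04547 m
V₃ = V₁ · ln(z₃/z₀)/ln(z₁/z₀) = 14.4 × 7.6276/3.6785 = 29.8592 m/s

29.86 m/s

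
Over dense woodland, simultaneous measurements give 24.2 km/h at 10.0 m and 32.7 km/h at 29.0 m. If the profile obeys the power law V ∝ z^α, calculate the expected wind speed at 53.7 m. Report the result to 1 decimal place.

First find α: α = ln(V₂/V₁)/ln(z₂/z₁) = ln(32.7/24.2)/ln(29.0/10.0) = 0.30102/1.06471 = 0.2827
Extrapolate from 29.0 m to 53.7 m: V₃ = 32.7 × (53.7/29.0)^0.2827 = 32.7 × 1.1903 = 38.9223 km/h

38.9 km/h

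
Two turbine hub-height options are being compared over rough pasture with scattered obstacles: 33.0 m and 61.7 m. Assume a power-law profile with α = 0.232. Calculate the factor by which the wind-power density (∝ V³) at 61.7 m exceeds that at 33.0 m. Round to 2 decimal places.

1.55

Speed ratio: V_B/V_A = (z_B/z_A)^α = (61.7/33.0)^0.232 = (1.8697)^0.232 = 1.15625
Power-density ratio: P_B/P_A = (V_B/V_A)³ = (1.15625)³ = 1.54580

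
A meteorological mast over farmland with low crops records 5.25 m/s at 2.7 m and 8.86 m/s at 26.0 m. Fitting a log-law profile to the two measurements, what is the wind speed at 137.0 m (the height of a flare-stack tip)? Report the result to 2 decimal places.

Log law: V ∝ ln(z/z₀). From the pair, with r = V₁/V₂ = 0.59255,
ln z₀ = (ln z₁ − r·ln z₂)/(1 − r) = (0.9933 − 0.59255×3.2581)/0.40745 = -2.3005 → z₀ = 0.1002 m
V₃ = V₁ · ln(z₃/z₀)/ln(z₁/z₀) = 5.25 × 7.2205/3.2937 = 11.5089 m/s

11.51 m/s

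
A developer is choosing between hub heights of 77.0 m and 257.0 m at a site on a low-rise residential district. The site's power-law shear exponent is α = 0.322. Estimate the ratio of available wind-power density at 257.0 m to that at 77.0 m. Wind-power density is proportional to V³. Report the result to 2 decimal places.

Speed ratio: V_B/V_A = (z_B/z_A)^α = (257.0/77.0)^0.322 = (3.3377)^0.322 = 1.47417
Power-density ratio: P_B/P_A = (V_B/V_A)³ = (1.47417)³ = 3.20365

3.20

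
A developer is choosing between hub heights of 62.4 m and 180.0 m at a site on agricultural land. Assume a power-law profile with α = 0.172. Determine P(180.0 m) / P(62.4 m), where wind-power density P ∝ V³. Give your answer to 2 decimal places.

Speed ratio: V_B/V_A = (z_B/z_A)^α = (180.0/62.4)^0.172 = (2.8846)^0.172 = 1.19987
Power-density ratio: P_B/P_A = (V_B/V_A)³ = (1.19987)³ = 1.72745

1.73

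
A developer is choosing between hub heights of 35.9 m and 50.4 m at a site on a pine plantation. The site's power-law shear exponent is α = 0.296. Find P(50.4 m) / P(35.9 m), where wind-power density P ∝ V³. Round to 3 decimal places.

1.352

Speed ratio: V_B/V_A = (z_B/z_A)^α = (50.4/35.9)^0.296 = (1.4039)^0.296 = 1.10563
Power-density ratio: P_B/P_A = (V_B/V_A)³ = (1.10563)³ = 1.35156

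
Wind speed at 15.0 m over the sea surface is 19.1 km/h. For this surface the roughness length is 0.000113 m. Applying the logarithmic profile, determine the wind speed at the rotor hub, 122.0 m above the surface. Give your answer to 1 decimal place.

Log law: V(z) ∝ ln(z/z₀), so V₂/V₁ = ln(z₂/z₀) / ln(z₁/z₀).
ln(122.0/0.000113) = 13.8921, ln(15.0/0.000113) = 11.7962
V₂ = 19.1 × 13.8921/11.7962 = 19.1 × 1.1777 = 22.4937 km/h

22.5 km/h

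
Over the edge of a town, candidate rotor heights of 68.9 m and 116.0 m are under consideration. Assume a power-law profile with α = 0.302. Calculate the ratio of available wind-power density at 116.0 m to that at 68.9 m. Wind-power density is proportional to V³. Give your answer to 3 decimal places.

Speed ratio: V_B/V_A = (z_B/z_A)^α = (116.0/68.9)^0.302 = (1.6836)^0.302 = 1.17037
Power-density ratio: P_B/P_A = (V_B/V_A)³ = (1.17037)³ = 1.60314

1.603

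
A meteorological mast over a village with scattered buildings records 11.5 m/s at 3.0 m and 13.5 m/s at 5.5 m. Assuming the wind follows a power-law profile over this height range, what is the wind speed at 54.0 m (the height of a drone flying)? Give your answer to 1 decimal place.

24.7 m/s

First find α: α = ln(V₂/V₁)/ln(z₂/z₁) = ln(13.5/11.5)/ln(5.5/3.0) = 0.16034/0.60614 = 0.2645
Extrapolate from 5.5 m to 54.0 m: V₃ = 13.5 × (54.0/5.5)^0.2645 = 13.5 × 1.8299 = 24.7035 m/s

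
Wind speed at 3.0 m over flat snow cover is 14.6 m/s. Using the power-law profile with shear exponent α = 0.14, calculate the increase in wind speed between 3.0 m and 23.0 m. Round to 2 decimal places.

4.82 m/s

Power law: V₂ = V₁ · (z₂/z₁)^α = 14.6 × (7.6667)^0.14 = 19.4177 m/s
ΔV = 19.4177 − 14.6 = 4.8177 m/s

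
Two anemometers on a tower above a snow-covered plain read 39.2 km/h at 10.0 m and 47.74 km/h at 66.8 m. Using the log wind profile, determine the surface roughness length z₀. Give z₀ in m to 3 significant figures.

z₀ ≈ 0.00164 m

Log law: V(z) ∝ ln(z/z₀). With r = V₁/V₂ = 39.2/47.74 = 0.82111,
r · ln(z₂/z₀) = ln(z₁/z₀) ⇒ ln z₀ = (ln z₁ − r·ln z₂)/(1 − r)
ln z₀ = (2.30259 − 0.82111×4.20170) / 0.17889 = -6.4147
z₀ = exp(-6.4147) = 0.001637 m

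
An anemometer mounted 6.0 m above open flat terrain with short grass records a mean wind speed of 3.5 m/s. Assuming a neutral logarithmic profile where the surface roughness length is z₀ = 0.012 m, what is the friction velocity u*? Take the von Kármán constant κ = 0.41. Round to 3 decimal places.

Log law: V(z) = (u*/κ) · ln(z/z₀) ⇒ u* = κ · V / ln(z/z₀)
u* = 0.41 × 3.5 / ln(6.0/0.012) = 0.41 × 3.5 / 6.2146
   = 1.4350 / 6.2146 = 0.2309 m/s

u* ≈ 0.231 m/s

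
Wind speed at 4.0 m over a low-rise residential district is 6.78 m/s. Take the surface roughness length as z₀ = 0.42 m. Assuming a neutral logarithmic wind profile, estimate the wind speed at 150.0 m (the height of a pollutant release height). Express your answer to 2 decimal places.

17.68 m/s

Log law: V(z) ∝ ln(z/z₀), so V₂/V₁ = ln(z₂/z₀) / ln(z₁/z₀).
ln(150.0/0.42) = 5.8781, ln(4.0/0.42) = 2.2538
V₂ = 6.78 × 5.8781/2.2538 = 6.78 × 2.6081 = 17.6830 m/s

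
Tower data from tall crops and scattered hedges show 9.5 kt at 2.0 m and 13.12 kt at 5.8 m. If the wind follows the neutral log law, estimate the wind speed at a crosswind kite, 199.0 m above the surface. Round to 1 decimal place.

Log law: V ∝ ln(z/z₀). From the pair, with r = V₁/V₂ = 0.72409,
ln z₀ = (ln z₁ − r·ln z₂)/(1 − r) = (0.6931 − 0.72409×1.7579)/0.27591 = -2.1010 → z₀ = 0.1223 m
V₃ = V₁ · ln(z₃/z₀)/ln(z₁/z₀) = 9.5 × 7.3943/2.7941 = 25.1405 kt

25.1 kt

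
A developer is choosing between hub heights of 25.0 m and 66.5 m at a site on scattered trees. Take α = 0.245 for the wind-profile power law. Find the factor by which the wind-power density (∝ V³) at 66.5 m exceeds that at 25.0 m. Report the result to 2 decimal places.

Speed ratio: V_B/V_A = (z_B/z_A)^α = (66.5/25.0)^0.245 = (2.6600)^0.245 = 1.27085
Power-density ratio: P_B/P_A = (V_B/V_A)³ = (1.27085)³ = 2.05252

2.05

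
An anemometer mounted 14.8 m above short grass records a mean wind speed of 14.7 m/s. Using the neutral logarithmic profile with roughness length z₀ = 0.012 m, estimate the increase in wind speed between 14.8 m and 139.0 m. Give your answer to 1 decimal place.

4.6 m/s

Log law: V₂ = V₁ · ln(z₂/z₀)/ln(z₁/z₀) = 14.7 × 9.3573/7.1175 = 19.3260 m/s
ΔV = 19.3260 − 14.7 = 4.6260 m/s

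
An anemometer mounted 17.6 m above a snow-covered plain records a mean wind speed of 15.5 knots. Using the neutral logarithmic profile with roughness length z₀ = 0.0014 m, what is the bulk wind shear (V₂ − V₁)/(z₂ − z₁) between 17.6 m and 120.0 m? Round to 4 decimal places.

Log law: V₂ = V₁ · ln(z₂/z₀)/ln(z₁/z₀) = 15.5 × 11.3588/9.4392 = 18.6521 knots
ΔV/Δz = (18.6521 − 15.5)/(120.0 − 17.6) = 3.1521/102.4000 = 0.03078 knots/m

0.0308 knots/m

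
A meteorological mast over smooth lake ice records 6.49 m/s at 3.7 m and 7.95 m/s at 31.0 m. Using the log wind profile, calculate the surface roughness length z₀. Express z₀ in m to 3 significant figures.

z₀ ≈ 0.000291 m

Log law: V(z) ∝ ln(z/z₀). With r = V₁/V₂ = 6.49/7.95 = 0.81635,
r · ln(z₂/z₀) = ln(z₁/z₀) ⇒ ln z₀ = (ln z₁ − r·ln z₂)/(1 − r)
ln z₀ = (1.30833 − 0.81635×3.43399) / 0.18365 = -8.1406
z₀ = exp(-8.1406) = 0.0002915 m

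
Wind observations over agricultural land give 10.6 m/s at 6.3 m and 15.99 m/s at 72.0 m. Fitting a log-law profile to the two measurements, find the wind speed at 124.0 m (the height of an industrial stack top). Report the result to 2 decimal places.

Log law: V ∝ ln(z/z₀). From the pair, with r = V₁/V₂ = 0.66291,
ln z₀ = (ln z₁ − r·ln z₂)/(1 − r) = (1.8405 − 0.66291×4.2767)/0.33709 = -2.9503 → z₀ = 0.05232 m
V₃ = V₁ · ln(z₃/z₀)/ln(z₁/z₀) = 10.6 × 7.7706/4.7909 = 17.1928 m/s

17.19 m/s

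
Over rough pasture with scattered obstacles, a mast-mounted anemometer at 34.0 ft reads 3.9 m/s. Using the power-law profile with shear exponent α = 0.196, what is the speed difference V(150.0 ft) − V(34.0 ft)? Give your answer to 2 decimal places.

1.32 m/s

Power law: V₂ = V₁ · (z₂/z₁)^α = 3.9 × (4.4118)^0.196 = 5.2169 m/s
ΔV = 5.2169 − 3.9 = 1.3169 m/s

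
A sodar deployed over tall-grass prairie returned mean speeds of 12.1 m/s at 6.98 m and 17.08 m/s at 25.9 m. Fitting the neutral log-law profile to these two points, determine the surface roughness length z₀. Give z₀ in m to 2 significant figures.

z₀ ≈ 0.29 m

Log law: V(z) ∝ ln(z/z₀). With r = V₁/V₂ = 12.1/17.08 = 0.70843,
r · ln(z₂/z₀) = ln(z₁/z₀) ⇒ ln z₀ = (ln z₁ − r·ln z₂)/(1 − r)
ln z₀ = (1.94305 − 0.70843×3.25424) / 0.29157 = -1.2428
z₀ = exp(-1.2428) = 0.2886 m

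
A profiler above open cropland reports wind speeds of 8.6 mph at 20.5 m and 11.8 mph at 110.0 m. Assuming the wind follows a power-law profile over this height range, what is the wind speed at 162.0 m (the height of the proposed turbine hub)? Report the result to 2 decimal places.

12.69 mph

First find α: α = ln(V₂/V₁)/ln(z₂/z₁) = ln(11.8/8.6)/ln(110.0/20.5) = 0.31634/1.68006 = 0.1883
Extrapolate from 110.0 m to 162.0 m: V₃ = 11.8 × (162.0/110.0)^0.1883 = 11.8 × 1.0756 = 12.6922 mph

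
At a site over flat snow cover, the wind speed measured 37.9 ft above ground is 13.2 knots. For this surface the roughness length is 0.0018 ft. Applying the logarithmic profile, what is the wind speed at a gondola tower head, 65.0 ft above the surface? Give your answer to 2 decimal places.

Log law: V(z) ∝ ln(z/z₀), so V₂/V₁ = ln(z₂/z₀) / ln(z₁/z₀).
ln(65.0/0.0018) = 10.4944, ln(37.9/0.0018) = 9.9549
V₂ = 13.2 × 10.4944/9.9549 = 13.2 × 1.0542 = 13.9153 knots

13.92 knots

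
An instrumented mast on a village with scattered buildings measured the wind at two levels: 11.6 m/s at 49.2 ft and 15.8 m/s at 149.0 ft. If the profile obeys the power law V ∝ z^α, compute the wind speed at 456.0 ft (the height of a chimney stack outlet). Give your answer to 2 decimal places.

First find α: α = ln(V₂/V₁)/ln(z₂/z₁) = ln(15.8/11.6)/ln(149.0/49.2) = 0.30900/1.10805 = 0.2789
Extrapolate from 149.0 ft to 456.0 ft: V₃ = 15.8 × (456.0/149.0)^0.2789 = 15.8 × 1.3661 = 21.5838 m/s

21.58 m/s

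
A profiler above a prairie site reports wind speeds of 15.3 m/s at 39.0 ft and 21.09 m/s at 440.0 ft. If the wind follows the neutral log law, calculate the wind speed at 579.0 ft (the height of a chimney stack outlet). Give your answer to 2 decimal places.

21.75 m/s

Log law: V ∝ ln(z/z₀). From the pair, with r = V₁/V₂ = 0.72546,
ln z₀ = (ln z₁ − r·ln z₂)/(1 − r) = (3.6636 − 0.72546×6.0868)/0.27454 = -2.7397 → z₀ = 0.06459 ft
V₃ = V₁ · ln(z₃/z₀)/ln(z₁/z₀) = 15.3 × 9.1011/6.4033 = 21.7460 m/s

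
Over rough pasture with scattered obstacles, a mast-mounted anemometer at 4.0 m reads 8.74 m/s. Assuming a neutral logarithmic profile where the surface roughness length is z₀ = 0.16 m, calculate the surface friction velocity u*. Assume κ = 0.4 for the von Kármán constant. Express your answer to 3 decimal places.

u* ≈ 1.086 m/s

Log law: V(z) = (u*/κ) · ln(z/z₀) ⇒ u* = κ · V / ln(z/z₀)
u* = 0.4 × 8.74 / ln(4.0/0.16) = 0.4 × 8.74 / 3.2189
   = 3.4960 / 3.2189 = 1.0861 m/s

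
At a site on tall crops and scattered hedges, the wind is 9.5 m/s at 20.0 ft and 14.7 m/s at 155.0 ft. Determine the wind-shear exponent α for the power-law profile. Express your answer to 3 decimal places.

Power law: V₂/V₁ = (z₂/z₁)^α ⇒ α = ln(V₂/V₁) / ln(z₂/z₁)
α = ln(14.7/9.5) / ln(155.0/20.0) = ln(1.5474) / ln(7.7500)
  = 0.43656 / 2.04769 = 0.21319

α ≈ 0.213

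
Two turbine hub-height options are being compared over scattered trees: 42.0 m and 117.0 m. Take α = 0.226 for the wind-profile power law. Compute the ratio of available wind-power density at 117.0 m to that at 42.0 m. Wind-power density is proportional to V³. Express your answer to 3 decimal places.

2.003

Speed ratio: V_B/V_A = (z_B/z_A)^α = (117.0/42.0)^0.226 = (2.7857)^0.226 = 1.26054
Power-density ratio: P_B/P_A = (V_B/V_A)³ = (1.26054)³ = 2.00294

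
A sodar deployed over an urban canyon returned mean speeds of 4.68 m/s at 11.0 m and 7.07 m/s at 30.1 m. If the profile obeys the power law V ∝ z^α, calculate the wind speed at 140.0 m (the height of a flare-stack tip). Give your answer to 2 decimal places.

First find α: α = ln(V₂/V₁)/ln(z₂/z₁) = ln(7.07/4.68)/ln(30.1/11.0) = 0.41256/1.00663 = 0.4098
Extrapolate from 30.1 m to 140.0 m: V₃ = 7.07 × (140.0/30.1)^0.4098 = 7.07 × 1.8776 = 13.2744 m/s

13.27 m/s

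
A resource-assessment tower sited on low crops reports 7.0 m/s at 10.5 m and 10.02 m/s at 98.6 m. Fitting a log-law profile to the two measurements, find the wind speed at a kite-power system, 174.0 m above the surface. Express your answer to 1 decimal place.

10.8 m/s

Log law: V ∝ ln(z/z₀). From the pair, with r = V₁/V₂ = 0.69860,
ln z₀ = (ln z₁ − r·ln z₂)/(1 − r) = (2.3514 − 0.69860×4.5911)/0.30140 = -2.8400 → z₀ = 0.05843 m
V₃ = V₁ · ln(z₃/z₀)/ln(z₁/z₀) = 7.0 × 7.9990/5.1913 = 10.7859 m/s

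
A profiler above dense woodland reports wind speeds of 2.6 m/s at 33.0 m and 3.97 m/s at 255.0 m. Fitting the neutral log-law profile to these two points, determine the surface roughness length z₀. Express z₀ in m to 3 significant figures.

Log law: V(z) ∝ ln(z/z₀). With r = V₁/V₂ = 2.6/3.97 = 0.65491,
r · ln(z₂/z₀) = ln(z₁/z₀) ⇒ ln z₀ = (ln z₁ − r·ln z₂)/(1 − r)
ln z₀ = (3.49651 − 0.65491×5.54126) / 0.34509 = -0.3841
z₀ = exp(-0.3841) = 0.6811 m

z₀ ≈ 0.681 m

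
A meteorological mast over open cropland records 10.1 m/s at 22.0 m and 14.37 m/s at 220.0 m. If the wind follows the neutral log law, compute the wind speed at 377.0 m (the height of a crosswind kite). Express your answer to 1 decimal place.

15.4 m/s

Log law: V ∝ ln(z/z₀). From the pair, with r = V₁/V₂ = 0.70285,
ln z₀ = (ln z₁ − r·ln z₂)/(1 − r) = (3.0910 − 0.70285×5.3936)/0.29715 = -2.3554 → z₀ = 0.09486 m
V₃ = V₁ · ln(z₃/z₀)/ln(z₁/z₀) = 10.1 × 8.2876/5.4464 = 15.3688 m/s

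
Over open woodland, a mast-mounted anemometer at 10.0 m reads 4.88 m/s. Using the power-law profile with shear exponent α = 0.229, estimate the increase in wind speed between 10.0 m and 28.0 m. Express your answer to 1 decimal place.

Power law: V₂ = V₁ · (z₂/z₁)^α = 4.88 × (2.8000)^0.229 = 6.1776 m/s
ΔV = 6.1776 − 4.88 = 1.2976 m/s

1.3 m/s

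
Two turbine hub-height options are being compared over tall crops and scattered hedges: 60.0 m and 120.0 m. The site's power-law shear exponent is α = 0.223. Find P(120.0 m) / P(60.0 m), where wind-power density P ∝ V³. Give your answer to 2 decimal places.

Speed ratio: V_B/V_A = (z_B/z_A)^α = (120.0/60.0)^0.223 = (2.0000)^0.223 = 1.16716
Power-density ratio: P_B/P_A = (V_B/V_A)³ = (1.16716)³ = 1.58997

1.59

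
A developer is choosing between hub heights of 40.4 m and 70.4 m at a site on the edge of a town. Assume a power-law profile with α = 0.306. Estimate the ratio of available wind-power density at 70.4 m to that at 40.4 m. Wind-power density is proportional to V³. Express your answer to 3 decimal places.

Speed ratio: V_B/V_A = (z_B/z_A)^α = (70.4/40.4)^0.306 = (1.7426)^0.306 = 1.18524
Power-density ratio: P_B/P_A = (V_B/V_A)³ = (1.18524)³ = 1.66500

1.665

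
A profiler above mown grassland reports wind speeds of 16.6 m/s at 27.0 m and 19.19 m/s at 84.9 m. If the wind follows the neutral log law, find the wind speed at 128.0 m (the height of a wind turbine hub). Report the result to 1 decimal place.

20.1 m/s

Log law: V ∝ ln(z/z₀). From the pair, with r = V₁/V₂ = 0.86503,
ln z₀ = (ln z₁ − r·ln z₂)/(1 − r) = (3.2958 − 0.86503×4.4415)/0.13497 = -4.0469 → z₀ = 0.01748 m
V₃ = V₁ · ln(z₃/z₀)/ln(z₁/z₀) = 16.6 × 8.8989/7.3427 = 20.1182 m/s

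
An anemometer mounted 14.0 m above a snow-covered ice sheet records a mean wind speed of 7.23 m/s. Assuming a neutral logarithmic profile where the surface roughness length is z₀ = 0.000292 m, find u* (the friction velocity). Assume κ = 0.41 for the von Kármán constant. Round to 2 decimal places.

u* ≈ 0.28 m/s

Log law: V(z) = (u*/κ) · ln(z/z₀) ⇒ u* = κ · V / ln(z/z₀)
u* = 0.41 × 7.23 / ln(14.0/0.000292) = 0.41 × 7.23 / 10.7778
   = 2.9643 / 10.7778 = 0.2750 m/s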